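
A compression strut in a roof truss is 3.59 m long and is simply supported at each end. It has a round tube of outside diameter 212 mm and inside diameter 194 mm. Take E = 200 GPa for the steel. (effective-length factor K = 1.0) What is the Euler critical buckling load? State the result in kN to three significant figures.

d_o = 212 mm, d_i = 194 mm
I = π(d_o⁴ − d_i⁴)/64 = π(212⁴ − 194.0⁴)/64 = 2.962×10^7 mm⁴
I = 2.962×10^7 mm⁴ = 2.962×10^-5 m⁴
Effective length L_e = K·L = 1 × 3.59 = 3.590 m
P_cr = π²EI / L_e² = π² × 200×10⁹ × 2.962×10^-5 / 3.590² = 4.537×10^6 N

P_cr ≈ 4540 kN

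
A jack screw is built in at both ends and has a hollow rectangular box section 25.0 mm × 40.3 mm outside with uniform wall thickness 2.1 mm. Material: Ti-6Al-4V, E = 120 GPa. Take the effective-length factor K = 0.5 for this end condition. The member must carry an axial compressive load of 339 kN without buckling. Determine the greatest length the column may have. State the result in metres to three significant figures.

L_max ≈ 0.596 m

Inner dimensions: h_i = 40.3 − 2×2.1 = 36.10 mm, b_i = 25.0 − 2×2.1 = 20.80 mm
Weak-axis I_min = (h_o·b_o³ − h_i·b_i³)/12 with b_o = 25.0, b_i = 20.80 mm (shorter outer/inner sides).
I_min = (40.3×25.0³ − 36.10×20.80³)/12 = 2.540×10^4 mm⁴
I = 2.540×10^-8 m⁴
At the buckling limit P_cr = P = 3.390×10^5 N
From P_cr = π²EI/(K·L)²:  L = (1/K)·√(π²EI/P_cr) = (1/0.5)·√(π²×1.20×10^11×2.540×10^-8/3.390×10^5)
L = 0.596 m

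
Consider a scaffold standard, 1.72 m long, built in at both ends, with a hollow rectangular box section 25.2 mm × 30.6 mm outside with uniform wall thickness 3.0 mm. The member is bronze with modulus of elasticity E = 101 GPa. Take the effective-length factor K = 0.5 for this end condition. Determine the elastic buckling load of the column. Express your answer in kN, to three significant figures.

Inner dimensions: h_i = 30.6 − 2×3.0 = 24.60 mm, b_i = 25.2 − 2×3.0 = 19.20 mm
Weak-axis I_min = (h_o·b_o³ − h_i·b_i³)/12 with b_o = 25.2, b_i = 19.20 mm (shorter outer/inner sides).
I_min = (30.6×25.2³ − 24.60×19.20³)/12 = 2.630×10^4 mm⁴
I = 2.630×10^4 mm⁴ = 2.630×10^-8 m⁴
Effective length L_e = K·L = 0.5 × 1.72 = 0.8600 m
P_cr = π²EI / L_e² = π² × 101×10⁹ × 2.630×10^-8 / 0.8600² = 3.544×10^4 N

P_cr ≈ 35.4 kN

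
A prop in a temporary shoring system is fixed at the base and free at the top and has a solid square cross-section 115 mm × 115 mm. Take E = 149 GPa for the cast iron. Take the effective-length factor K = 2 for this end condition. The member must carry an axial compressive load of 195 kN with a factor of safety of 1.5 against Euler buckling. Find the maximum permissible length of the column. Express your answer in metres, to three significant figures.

L_max ≈ 4.28 m

I = a⁴/12 = 115⁴/12 = 1.458×10^7 mm⁴
I = 1.458×10^-5 m⁴
Required critical load P_cr = n·P = 1.5 × 195 = 292.5 kN = 2.925×10^5 N
From P_cr = π²EI/(K·L)²:  L = (1/K)·√(π²EI/P_cr) = (1/2)·√(π²×1.49×10^11×1.458×10^-5/2.925×10^5)
L = 4.28 m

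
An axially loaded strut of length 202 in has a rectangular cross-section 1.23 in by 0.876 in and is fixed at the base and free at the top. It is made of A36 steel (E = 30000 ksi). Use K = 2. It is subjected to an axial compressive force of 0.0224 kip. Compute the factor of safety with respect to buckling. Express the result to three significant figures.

Buckling occurs about the weak axis: I_min = h·b³/12 with b = 0.876 in (the shorter side).
I_min = 1.23×0.876³/12 = 6.890×10^-2 in⁴
Effective length L_e = K·L = 2 × 202 = 404.0 in
P_cr = π²EI / L_e² = π² × 30000×10³ × 6.890×10^-2 / 404.0² = 125.0 lb
Factor of safety n = P_cr / P = 0.12500 / 0.0224 = 5.58

n ≈ 5.58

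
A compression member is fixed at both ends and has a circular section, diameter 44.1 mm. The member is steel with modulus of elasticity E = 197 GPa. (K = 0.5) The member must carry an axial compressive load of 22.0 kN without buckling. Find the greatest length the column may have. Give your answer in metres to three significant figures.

L_max ≈ 8.10 m

I = πd⁴/64 = π×44.1⁴/64 = 1.857×10^5 mm⁴
I = 1.857×10^-7 m⁴
At the buckling limit P_cr = P = 2.200×10^4 N
From P_cr = π²EI/(K·L)²:  L = (1/K)·√(π²EI/P_cr) = (1/0.5)·√(π²×1.97×10^11×1.857×10^-7/2.200×10^4)
L = 8.10 m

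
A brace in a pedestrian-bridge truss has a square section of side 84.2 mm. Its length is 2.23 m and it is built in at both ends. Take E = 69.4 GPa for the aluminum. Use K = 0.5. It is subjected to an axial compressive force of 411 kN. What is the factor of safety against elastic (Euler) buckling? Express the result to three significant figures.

I = a⁴/12 = 84.2⁴/12 = 4.189×10^6 mm⁴
I = 4.189×10^6 mm⁴ = 4.189×10^-6 m⁴
Effective length L_e = K·L = 0.5 × 2.23 = 1.115 m
P_cr = π²EI / L_e² = π² × 69.4×10⁹ × 4.189×10^-6 / 1.115² = 2.308×10^6 N
Factor of safety n = P_cr / P = 2307.7 / 411 = 5.61

n ≈ 5.61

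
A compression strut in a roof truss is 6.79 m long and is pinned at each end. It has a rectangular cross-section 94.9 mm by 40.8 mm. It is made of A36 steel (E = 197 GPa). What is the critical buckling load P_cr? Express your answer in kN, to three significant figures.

P_cr ≈ 22.7 kN

Buckling occurs about the weak axis: I_min = h·b³/12 with b = 40.8 mm (the shorter side).
I_min = 94.9×40.8³/12 = 5.371×10^5 mm⁴
I = 5.371×10^5 mm⁴ = 5.371×10^-7 m⁴
Effective length L_e = K·L = 1 × 6.79 = 6.790 m
P_cr = π²EI / L_e² = π² × 197×10⁹ × 5.371×10^-7 / 6.790² = 2.265×10^4 N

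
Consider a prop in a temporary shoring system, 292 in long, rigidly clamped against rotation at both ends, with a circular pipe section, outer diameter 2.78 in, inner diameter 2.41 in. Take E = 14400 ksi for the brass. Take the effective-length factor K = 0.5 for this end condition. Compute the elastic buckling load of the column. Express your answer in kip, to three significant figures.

P_cr ≈ 8.51 kip

d_o = 2.78 in, d_i = 2.41 in
I = π(d_o⁴ − d_i⁴)/64 = π(2.78⁴ − 2.410⁴)/64 = 1.276 in⁴
Effective length L_e = K·L = 0.5 × 292 = 146.0 in
P_cr = π²EI / L_e² = π² × 14400×10³ × 1.276 / 146.0² = 8.507×10^3 lb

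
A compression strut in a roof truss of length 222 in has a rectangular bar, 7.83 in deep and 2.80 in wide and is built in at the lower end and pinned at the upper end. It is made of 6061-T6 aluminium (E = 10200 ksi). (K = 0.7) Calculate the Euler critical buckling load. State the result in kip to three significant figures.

P_cr ≈ 59.7 kip

Buckling occurs about the weak axis: I_min = h·b³/12 with b = 2.80 in (the shorter side).
I_min = 7.83×2.80³/12 = 14.32 in⁴
Effective length L_e = K·L = 0.7 × 222 = 155.4 in
P_cr = π²EI / L_e² = π² × 10200×10³ × 14.32 / 155.4² = 5.971×10^4 lb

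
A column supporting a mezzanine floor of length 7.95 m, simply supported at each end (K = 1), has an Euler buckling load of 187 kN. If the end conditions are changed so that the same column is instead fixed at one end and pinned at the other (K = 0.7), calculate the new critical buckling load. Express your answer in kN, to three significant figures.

P_cr ∝ 1/K², so P_cr,new = P_cr,old × (K_old/K_new)² = 187 × (1/0.7)²
= 187 × 2.041 = 382 kN

P_cr ≈ 382 kN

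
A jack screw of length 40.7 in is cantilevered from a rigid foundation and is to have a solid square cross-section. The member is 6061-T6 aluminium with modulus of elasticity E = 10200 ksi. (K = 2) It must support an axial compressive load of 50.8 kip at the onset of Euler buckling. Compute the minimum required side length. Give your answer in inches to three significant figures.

L_e = K·L = 2 × 40.7 = 81.40 in
Required I = P_cr·L_e²/(π²E) = 5.080×10^4 × 81.40² / (π² × 1.02×10^7) = 3.344 in⁴
Solid square: I = a⁴/12  ⇒  a = (12I)^(1/4) = (12×3.344)^(1/4) = 2.52 in

a ≈ 2.52 in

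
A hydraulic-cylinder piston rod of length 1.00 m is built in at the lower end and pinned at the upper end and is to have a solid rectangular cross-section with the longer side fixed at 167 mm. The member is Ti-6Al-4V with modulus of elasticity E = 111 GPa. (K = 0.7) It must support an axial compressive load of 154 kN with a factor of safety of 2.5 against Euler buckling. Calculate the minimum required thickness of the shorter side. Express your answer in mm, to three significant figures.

b ≈ 23.1 mm

Required P_cr = n·P = 2.5 × 154 = 385.0 kN
L_e = K·L = 0.7 × 1.00 = 0.7000 m
Required I = P_cr·L_e²/(π²E) = 3.850×10^5 × 0.7000² / (π² × 1.11×10^11) = 1.722×10^-7 m⁴
I_req = 1.722×10^5 mm⁴
Rectangle, weak axis: I_min = h·b³/12 with h = 167 mm fixed  ⇒  b = (12I/h)^(1/3) = 23.1 mm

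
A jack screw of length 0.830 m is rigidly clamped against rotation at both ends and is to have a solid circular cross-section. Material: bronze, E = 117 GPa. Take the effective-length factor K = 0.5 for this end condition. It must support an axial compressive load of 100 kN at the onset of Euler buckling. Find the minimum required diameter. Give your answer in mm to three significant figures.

L_e = K·L = 0.5 × 0.830 = 0.4150 m
Required I = P_cr·L_e²/(π²E) = 1.000×10^5 × 0.4150² / (π² × 1.17×10^11) = 1.491×10^-8 m⁴
I_req = 1.491×10^4 mm⁴
Solid circle: I = πd⁴/64  ⇒  d = (64I/π)^(1/4) = (64×1.491×10^4/π)^(1/4) = 23.5 mm

d ≈ 23.5 mm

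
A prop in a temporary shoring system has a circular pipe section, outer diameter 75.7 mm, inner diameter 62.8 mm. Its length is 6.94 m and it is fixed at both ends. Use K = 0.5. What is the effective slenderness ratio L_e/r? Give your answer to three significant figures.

λ ≈ 141

d_o = 75.7 mm, d_i = 62.8 mm
I = π(d_o⁴ − d_i⁴)/64 = π(75.7⁴ − 62.80⁴)/64 = 8.485×10^5 mm⁴
A = 1.403×10^3 mm²;  r_min = √(I/A) = √(8.485×10^5/1.403×10^3) = 24.59 mm
L_e = K·L = 0.5 × 6.94 m = 3.470 m = 3470.0 mm
λ = L_e / r_min = 3470.0 / 24.59 = 141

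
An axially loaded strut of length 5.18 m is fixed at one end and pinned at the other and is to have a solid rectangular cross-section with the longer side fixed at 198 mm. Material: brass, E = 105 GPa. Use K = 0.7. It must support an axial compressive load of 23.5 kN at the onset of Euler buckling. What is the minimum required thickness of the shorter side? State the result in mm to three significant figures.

b ≈ 26.2 mm

L_e = K·L = 0.7 × 5.18 = 3.626 m
Required I = P_cr·L_e²/(π²E) = 2.350×10^4 × 3.626² / (π² × 1.05×10^11) = 2.981×10^-7 m⁴
I_req = 2.981×10^5 mm⁴
Rectangle, weak axis: I_min = h·b³/12 with h = 198 mm fixed  ⇒  b = (12I/h)^(1/3) = 26.2 mm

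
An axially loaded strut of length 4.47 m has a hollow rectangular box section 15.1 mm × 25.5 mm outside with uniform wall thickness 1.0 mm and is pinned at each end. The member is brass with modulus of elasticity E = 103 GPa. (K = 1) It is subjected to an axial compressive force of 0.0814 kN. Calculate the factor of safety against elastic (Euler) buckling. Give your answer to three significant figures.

Inner dimensions: h_i = 25.5 − 2×1.0 = 23.50 mm, b_i = 15.1 − 2×1.0 = 13.10 mm
Weak-axis I_min = (h_o·b_o³ − h_i·b_i³)/12 with b_o = 15.1, b_i = 13.10 mm (shorter outer/inner sides).
I_min = (25.5×15.1³ − 23.50×13.10³)/12 = 2.914×10^3 mm⁴
I = 2.914×10^3 mm⁴ = 2.914×10^-9 m⁴
Effective length L_e = K·L = 1 × 4.47 = 4.470 m
P_cr = π²EI / L_e² = π² × 103×10⁹ × 2.914×10^-9 / 4.470² = 148.2 N
Factor of safety n = P_cr / P = 0.14824 / 0.0814 = 1.82

n ≈ 1.82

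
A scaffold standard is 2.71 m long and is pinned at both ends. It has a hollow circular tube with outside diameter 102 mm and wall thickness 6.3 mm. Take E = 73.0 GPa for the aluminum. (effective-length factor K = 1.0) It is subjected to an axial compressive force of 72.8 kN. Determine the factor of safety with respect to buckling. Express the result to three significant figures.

n ≈ 2.93

Inner diameter d_i = 102 − 2×6.3 = 89.40 mm
I = π(d_o⁴ − d_i⁴)/64 = π(102⁴ − 89.40⁴)/64 = 2.178×10^6 mm⁴
I = 2.178×10^6 mm⁴ = 2.178×10^-6 m⁴
Effective length L_e = K·L = 1 × 2.71 = 2.710 m
P_cr = π²EI / L_e² = π² × 73.0×10⁹ × 2.178×10^-6 / 2.710² = 2.136×10^5 N
Factor of safety n = P_cr / P = 213.65 / 72.8 = 2.93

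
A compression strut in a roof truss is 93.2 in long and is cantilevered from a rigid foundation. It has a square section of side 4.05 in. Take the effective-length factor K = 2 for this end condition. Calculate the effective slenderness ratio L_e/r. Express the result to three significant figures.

λ ≈ 159

I = a⁴/12 = 4.05⁴/12 = 22.42 in⁴
A = 16.40 in²;  r_min = √(I/A) = √(22.42/16.40) = 1.169 in
L_e = K·L = 2 × 93.2 = 186.4 in
λ = L_e / r_min = 186.40 / 1.169 = 159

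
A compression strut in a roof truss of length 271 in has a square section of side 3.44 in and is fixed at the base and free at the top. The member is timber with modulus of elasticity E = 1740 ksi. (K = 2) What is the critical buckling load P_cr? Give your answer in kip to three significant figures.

I = a⁴/12 = 3.44⁴/12 = 11.67 in⁴
Effective length L_e = K·L = 2 × 271 = 542.0 in
P_cr = π²EI / L_e² = π² × 1740×10³ × 11.67 / 542.0² = 682.2 lb

P_cr ≈ 0.682 kip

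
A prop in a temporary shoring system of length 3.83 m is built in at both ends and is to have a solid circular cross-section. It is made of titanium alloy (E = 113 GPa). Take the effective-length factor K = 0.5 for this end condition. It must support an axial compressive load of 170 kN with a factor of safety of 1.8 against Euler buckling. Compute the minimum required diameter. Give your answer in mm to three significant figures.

d ≈ 67.3 mm

Required P_cr = n·P = 1.8 × 170 = 306.0 kN
L_e = K·L = 0.5 × 3.83 = 1.915 m
Required I = P_cr·L_e²/(π²E) = 3.060×10^5 × 1.915² / (π² × 1.13×10^11) = 1.006×10^-6 m⁴
I_req = 1.006×10^6 mm⁴
Solid circle: I = πd⁴/64  ⇒  d = (64I/π)^(1/4) = (64×1.006×10^6/π)^(1/4) = 67.3 mm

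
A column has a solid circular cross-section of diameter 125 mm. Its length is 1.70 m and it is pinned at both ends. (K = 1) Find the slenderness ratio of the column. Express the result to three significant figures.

λ ≈ 54.4

For a solid circle r = d/4 = 125/4 = 31.25 mm
L_e = K·L = 1 × 1.70 m = 1.700 m = 1700.0 mm
λ = L_e / r_min = 1700.0 / 31.25 = 54.4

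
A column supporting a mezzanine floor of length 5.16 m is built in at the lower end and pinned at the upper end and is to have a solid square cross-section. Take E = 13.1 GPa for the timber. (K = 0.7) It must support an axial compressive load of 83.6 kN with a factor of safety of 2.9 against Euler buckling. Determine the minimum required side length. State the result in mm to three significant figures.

Required P_cr = n·P = 2.9 × 83.6 = 242.4 kN
L_e = K·L = 0.7 × 5.16 = 3.612 m
Required I = P_cr·L_e²/(π²E) = 2.424×10^5 × 3.612² / (π² × 1.31×10^10) = 2.446×10^-5 m⁴
I_req = 2.446×10^7 mm⁴
Solid square: I = a⁴/12  ⇒  a = (12I)^(1/4) = (12×2.446×10^7)^(1/4) = 131 mm

a ≈ 131 mm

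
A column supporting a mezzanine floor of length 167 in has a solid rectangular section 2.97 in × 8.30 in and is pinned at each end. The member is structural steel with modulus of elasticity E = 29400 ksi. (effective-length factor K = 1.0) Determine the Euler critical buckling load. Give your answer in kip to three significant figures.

Buckling occurs about the weak axis: I_min = h·b³/12 with b = 2.97 in (the shorter side).
I_min = 8.30×2.97³/12 = 18.12 in⁴
Effective length L_e = K·L = 1 × 167 = 167.0 in
P_cr = π²EI / L_e² = π² × 29400×10³ × 18.12 / 167.0² = 1.885×10^5 lb

P_cr ≈ 189 kip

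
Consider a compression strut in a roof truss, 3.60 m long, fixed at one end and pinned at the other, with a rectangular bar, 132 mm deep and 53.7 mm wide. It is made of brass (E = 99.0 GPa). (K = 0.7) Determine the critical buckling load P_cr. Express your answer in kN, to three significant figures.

Buckling occurs about the weak axis: I_min = h·b³/12 with b = 53.7 mm (the shorter side).
I_min = 132×53.7³/12 = 1.703×10^6 mm⁴
I = 1.703×10^6 mm⁴ = 1.703×10^-6 m⁴
Effective length L_e = K·L = 0.7 × 3.60 = 2.520 m
P_cr = π²EI / L_e² = π² × 99.0×10⁹ × 1.703×10^-6 / 2.520² = 2.621×10^5 N

P_cr ≈ 262 kN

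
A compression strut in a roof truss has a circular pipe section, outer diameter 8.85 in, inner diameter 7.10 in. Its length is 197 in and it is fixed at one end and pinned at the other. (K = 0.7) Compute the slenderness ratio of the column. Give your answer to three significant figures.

d_o = 8.85 in, d_i = 7.10 in
I = π(d_o⁴ − d_i⁴)/64 = π(8.85⁴ − 7.100⁴)/64 = 176.4 in⁴
A = 21.92 in²;  r_min = √(I/A) = √(176.4/21.92) = 2.837 in
L_e = K·L = 0.7 × 197 = 137.9 in
λ = L_e / r_min = 137.90 / 2.837 = 48.6

λ ≈ 48.6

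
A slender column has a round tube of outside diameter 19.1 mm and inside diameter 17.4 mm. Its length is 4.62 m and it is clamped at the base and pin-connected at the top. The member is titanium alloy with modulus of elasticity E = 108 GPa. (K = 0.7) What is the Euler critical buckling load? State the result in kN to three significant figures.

d_o = 19.1 mm, d_i = 17.4 mm
I = π(d_o⁴ − d_i⁴)/64 = π(19.1⁴ − 17.40⁴)/64 = 2.033×10^3 mm⁴
I = 2.033×10^3 mm⁴ = 2.033×10^-9 m⁴
Effective length L_e = K·L = 0.7 × 4.62 = 3.234 m
P_cr = π²EI / L_e² = π² × 108×10⁹ × 2.033×10^-9 / 3.234² = 207.2 N

P_cr ≈ 0.207 kN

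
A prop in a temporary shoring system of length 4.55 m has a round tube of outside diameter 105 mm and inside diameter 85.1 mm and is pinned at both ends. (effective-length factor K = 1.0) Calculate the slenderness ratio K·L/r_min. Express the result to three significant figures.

λ ≈ 135

d_o = 105 mm, d_i = 85.1 mm
I = π(d_o⁴ − d_i⁴)/64 = π(105⁴ − 85.10⁴)/64 = 3.392×10^6 mm⁴
A = 2.971×10^3 mm²;  r_min = √(I/A) = √(3.392×10^6/2.971×10^3) = 33.79 mm
L_e = K·L = 1 × 4.55 m = 4.550 m = 4550.0 mm
λ = L_e / r_min = 4550.0 / 33.79 = 135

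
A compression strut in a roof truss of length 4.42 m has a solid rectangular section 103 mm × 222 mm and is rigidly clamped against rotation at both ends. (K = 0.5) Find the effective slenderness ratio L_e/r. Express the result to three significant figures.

λ ≈ 74.3

Buckling occurs about the weak axis: I_min = h·b³/12 with b = 103 mm (the shorter side).
I_min = 222×103³/12 = 2.022×10^7 mm⁴
A = 2.287×10^4 mm²;  r_min = √(I/A) = √(2.022×10^7/2.287×10^4) = 29.73 mm
L_e = K·L = 0.5 × 4.42 m = 2.210 m = 2210.0 mm
λ = L_e / r_min = 2210.0 / 29.73 = 74.3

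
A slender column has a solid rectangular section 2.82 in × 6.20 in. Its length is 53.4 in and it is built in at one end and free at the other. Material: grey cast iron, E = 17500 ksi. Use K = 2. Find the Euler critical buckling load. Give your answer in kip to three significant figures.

Buckling occurs about the weak axis: I_min = h·b³/12 with b = 2.82 in (the shorter side).
I_min = 6.20×2.82³/12 = 11.59 in⁴
Effective length L_e = K·L = 2 × 53.4 = 106.8 in
P_cr = π²EI / L_e² = π² × 17500×10³ × 11.59 / 106.8² = 1.754×10^5 lb

P_cr ≈ 175 kip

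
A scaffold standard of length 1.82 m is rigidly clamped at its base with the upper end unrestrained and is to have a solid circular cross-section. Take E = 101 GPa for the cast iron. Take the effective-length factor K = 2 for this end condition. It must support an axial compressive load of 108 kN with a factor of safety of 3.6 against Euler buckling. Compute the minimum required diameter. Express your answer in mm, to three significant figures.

Required P_cr = n·P = 3.6 × 108 = 388.8 kN
L_e = K·L = 2 × 1.82 = 3.640 m
Required I = P_cr·L_e²/(π²E) = 3.888×10^5 × 3.640² / (π² × 1.01×10^11) = 5.168×10^-6 m⁴
I_req = 5.168×10^6 mm⁴
Solid circle: I = πd⁴/64  ⇒  d = (64I/π)^(1/4) = (64×5.168×10^6/π)^(1/4) = 101 mm

d ≈ 101 mm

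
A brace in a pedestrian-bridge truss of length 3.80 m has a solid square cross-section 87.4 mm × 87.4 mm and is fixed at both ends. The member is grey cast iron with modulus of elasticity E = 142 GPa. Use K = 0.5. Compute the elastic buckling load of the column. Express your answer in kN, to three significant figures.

I = a⁴/12 = 87.4⁴/12 = 4.863×10^6 mm⁴
I = 4.863×10^6 mm⁴ = 4.863×10^-6 m⁴
Effective length L_e = K·L = 0.5 × 3.80 = 1.900 m
P_cr = π²EI / L_e² = π² × 142×10⁹ × 4.863×10^-6 / 1.900² = 1.888×10^6 N

P_cr ≈ 1890 kN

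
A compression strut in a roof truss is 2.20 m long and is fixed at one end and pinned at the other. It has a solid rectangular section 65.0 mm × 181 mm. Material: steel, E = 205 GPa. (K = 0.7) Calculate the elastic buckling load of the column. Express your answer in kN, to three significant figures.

P_cr ≈ 3530 kN

Buckling occurs about the weak axis: I_min = h·b³/12 with b = 65.0 mm (the shorter side).
I_min = 181×65.0³/12 = 4.142×10^6 mm⁴
I = 4.142×10^6 mm⁴ = 4.142×10^-6 m⁴
Effective length L_e = K·L = 0.7 × 2.20 = 1.540 m
P_cr = π²EI / L_e² = π² × 205×10⁹ × 4.142×10^-6 / 1.540² = 3.534×10^6 N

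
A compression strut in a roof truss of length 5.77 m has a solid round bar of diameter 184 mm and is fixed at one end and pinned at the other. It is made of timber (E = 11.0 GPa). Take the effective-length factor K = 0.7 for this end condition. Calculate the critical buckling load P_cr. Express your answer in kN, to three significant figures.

P_cr ≈ 374 kN

I = πd⁴/64 = π×184⁴/64 = 5.627×10^7 mm⁴
I = 5.627×10^7 mm⁴ = 5.627×10^-5 m⁴
Effective length L_e = K·L = 0.7 × 5.77 = 4.039 m
P_cr = π²EI / L_e² = π² × 11.0×10⁹ × 5.627×10^-5 / 4.039² = 3.744×10^5 N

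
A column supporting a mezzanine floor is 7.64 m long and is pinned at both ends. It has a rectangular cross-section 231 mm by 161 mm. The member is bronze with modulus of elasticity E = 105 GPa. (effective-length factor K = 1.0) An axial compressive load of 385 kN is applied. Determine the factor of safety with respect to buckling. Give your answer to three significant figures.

n ≈ 3.70

Buckling occurs about the weak axis: I_min = h·b³/12 with b = 161 mm (the shorter side).
I_min = 231×161³/12 = 8.034×10^7 mm⁴
I = 8.034×10^7 mm⁴ = 8.034×10^-5 m⁴
Effective length L_e = K·L = 1 × 7.64 = 7.640 m
P_cr = π²EI / L_e² = π² × 105×10⁹ × 8.034×10^-5 / 7.640² = 1.426×10^6 N
Factor of safety n = P_cr / P = 1426.3 / 385 = 3.70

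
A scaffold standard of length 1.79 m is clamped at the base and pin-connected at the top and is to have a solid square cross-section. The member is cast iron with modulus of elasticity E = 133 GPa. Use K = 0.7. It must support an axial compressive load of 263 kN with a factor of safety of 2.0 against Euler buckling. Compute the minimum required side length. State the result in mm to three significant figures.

a ≈ 52.4 mm

Required P_cr = n·P = 2.0 × 263 = 526.0 kN
L_e = K·L = 0.7 × 1.79 = 1.253 m
Required I = P_cr·L_e²/(π²E) = 5.260×10^5 × 1.253² / (π² × 1.33×10^11) = 6.291×10^-7 m⁴
I_req = 6.291×10^5 mm⁴
Solid square: I = a⁴/12  ⇒  a = (12I)^(1/4) = (12×6.291×10^5)^(1/4) = 52.4 mm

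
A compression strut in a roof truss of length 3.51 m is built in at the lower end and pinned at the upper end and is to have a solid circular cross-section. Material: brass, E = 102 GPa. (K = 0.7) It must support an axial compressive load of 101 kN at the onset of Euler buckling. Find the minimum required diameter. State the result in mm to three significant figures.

L_e = K·L = 0.7 × 3.51 = 2.457 m
Required I = P_cr·L_e²/(π²E) = 1.010×10^5 × 2.457² / (π² × 1.02×10^11) = 6.057×10^-7 m⁴
I_req = 6.057×10^5 mm⁴
Solid circle: I = πd⁴/64  ⇒  d = (64I/π)^(1/4) = (64×6.057×10^5/π)^(1/4) = 59.3 mm

d ≈ 59.3 mm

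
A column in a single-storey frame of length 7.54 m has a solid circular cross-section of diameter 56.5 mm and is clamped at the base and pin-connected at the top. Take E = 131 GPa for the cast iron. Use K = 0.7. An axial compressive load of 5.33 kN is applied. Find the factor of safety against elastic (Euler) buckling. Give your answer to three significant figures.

I = πd⁴/64 = π×56.5⁴/64 = 5.002×10^5 mm⁴
I = 5.002×10^5 mm⁴ = 5.002×10^-7 m⁴
Effective length L_e = K·L = 0.7 × 7.54 = 5.278 m
P_cr = π²EI / L_e² = π² × 131×10⁹ × 5.002×10^-7 / 5.278² = 2.322×10^4 N
Factor of safety n = P_cr / P = 23.216 / 5.33 = 4.36

n ≈ 4.36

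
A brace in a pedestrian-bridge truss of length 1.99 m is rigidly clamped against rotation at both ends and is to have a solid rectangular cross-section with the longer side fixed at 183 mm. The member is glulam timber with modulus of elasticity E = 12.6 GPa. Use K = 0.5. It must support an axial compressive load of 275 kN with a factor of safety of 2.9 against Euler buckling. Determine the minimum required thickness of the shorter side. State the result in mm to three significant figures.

Required P_cr = n·P = 2.9 × 275 = 797.5 kN
L_e = K·L = 0.5 × 1.99 = 0.9950 m
Required I = P_cr·L_e²/(π²E) = 7.975×10^5 × 0.9950² / (π² × 1.26×10^10) = 6.349×10^-6 m⁴
I_req = 6.349×10^6 mm⁴
Rectangle, weak axis: I_min = h·b³/12 with h = 183 mm fixed  ⇒  b = (12I/h)^(1/3) = 74.7 mm

b ≈ 74.7 mm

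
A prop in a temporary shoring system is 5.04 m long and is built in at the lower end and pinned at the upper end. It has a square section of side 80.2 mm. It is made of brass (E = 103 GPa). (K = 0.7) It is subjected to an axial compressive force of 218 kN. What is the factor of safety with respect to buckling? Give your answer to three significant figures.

n ≈ 1.29

I = a⁴/12 = 80.2⁴/12 = 3.448×10^6 mm⁴
I = 3.448×10^6 mm⁴ = 3.448×10^-6 m⁴
Effective length L_e = K·L = 0.7 × 5.04 = 3.528 m
P_cr = π²EI / L_e² = π² × 103×10⁹ × 3.448×10^-6 / 3.528² = 2.816×10^5 N
Factor of safety n = P_cr / P = 281.58 / 218 = 1.29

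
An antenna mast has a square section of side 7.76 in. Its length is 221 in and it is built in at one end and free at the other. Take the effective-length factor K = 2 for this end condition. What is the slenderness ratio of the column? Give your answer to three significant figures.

I = a⁴/12 = 7.76⁴/12 = 302.2 in⁴
A = 60.22 in²;  r_min = √(I/A) = √(302.2/60.22) = 2.240 in
L_e = K·L = 2 × 221 = 442.0 in
λ = L_e / r_min = 442.00 / 2.240 = 197

λ ≈ 197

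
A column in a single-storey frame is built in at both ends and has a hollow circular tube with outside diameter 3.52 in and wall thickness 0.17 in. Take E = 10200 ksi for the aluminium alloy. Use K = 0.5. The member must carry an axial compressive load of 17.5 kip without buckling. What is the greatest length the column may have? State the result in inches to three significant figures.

L_max ≈ 241 in

Inner diameter d_i = 3.52 − 2×0.17 = 3.180 in
I = π(d_o⁴ − d_i⁴)/64 = π(3.52⁴ − 3.180⁴)/64 = 2.516 in⁴
At the buckling limit P_cr = P = 1.750×10^4 lb
From P_cr = π²EI/(K·L)²:  L = (1/K)·√(π²EI/P_cr) = (1/0.5)·√(π²×1.02×10^7×2.516/1.750×10^4)
L = 241 in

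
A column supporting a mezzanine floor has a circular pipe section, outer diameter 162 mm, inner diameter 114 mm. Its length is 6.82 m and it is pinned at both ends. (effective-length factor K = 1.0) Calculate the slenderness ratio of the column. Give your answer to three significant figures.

d_o = 162 mm, d_i = 114 mm
I = π(d_o⁴ − d_i⁴)/64 = π(162⁴ − 114.0⁴)/64 = 2.552×10^7 mm⁴
A = 1.040×10^4 mm²;  r_min = √(I/A) = √(2.552×10^7/1.040×10^4) = 49.52 mm
L_e = K·L = 1 × 6.82 m = 6.820 m = 6820.0 mm
λ = L_e / r_min = 6820.0 / 49.52 = 138

λ ≈ 138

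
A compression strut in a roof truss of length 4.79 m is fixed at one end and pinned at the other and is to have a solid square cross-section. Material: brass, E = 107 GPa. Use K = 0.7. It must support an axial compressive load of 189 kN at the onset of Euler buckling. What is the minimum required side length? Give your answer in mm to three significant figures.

L_e = K·L = 0.7 × 4.79 = 3.353 m
Required I = P_cr·L_e²/(π²E) = 1.890×10^5 × 3.353² / (π² × 1.07×10^11) = 2.012×10^-6 m⁴
I_req = 2.012×10^6 mm⁴
Solid square: I = a⁴/12  ⇒  a = (12I)^(1/4) = (12×2.012×10^6)^(1/4) = 70.1 mm

a ≈ 70.1 mm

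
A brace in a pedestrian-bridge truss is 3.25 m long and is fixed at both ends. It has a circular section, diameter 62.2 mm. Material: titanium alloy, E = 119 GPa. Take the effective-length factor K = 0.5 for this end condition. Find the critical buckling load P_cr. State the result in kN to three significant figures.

I = πd⁴/64 = π×62.2⁴/64 = 7.347×10^5 mm⁴
I = 7.347×10^5 mm⁴ = 7.347×10^-7 m⁴
Effective length L_e = K·L = 0.5 × 3.25 = 1.625 m
P_cr = π²EI / L_e² = π² × 119×10⁹ × 7.347×10^-7 / 1.625² = 3.268×10^5 N

P_cr ≈ 327 kN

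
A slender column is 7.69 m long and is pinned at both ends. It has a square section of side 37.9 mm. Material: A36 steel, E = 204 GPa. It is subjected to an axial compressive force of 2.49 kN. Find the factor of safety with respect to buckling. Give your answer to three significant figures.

I = a⁴/12 = 37.9⁴/12 = 1.719×10^5 mm⁴
I = 1.719×10^5 mm⁴ = 1.719×10^-7 m⁴
Effective length L_e = K·L = 1 × 7.69 = 7.690 m
P_cr = π²EI / L_e² = π² × 204×10⁹ × 1.719×10^-7 / 7.690² = 5.854×10^3 N
Factor of safety n = P_cr / P = 5.8540 / 2.49 = 2.35

n ≈ 2.35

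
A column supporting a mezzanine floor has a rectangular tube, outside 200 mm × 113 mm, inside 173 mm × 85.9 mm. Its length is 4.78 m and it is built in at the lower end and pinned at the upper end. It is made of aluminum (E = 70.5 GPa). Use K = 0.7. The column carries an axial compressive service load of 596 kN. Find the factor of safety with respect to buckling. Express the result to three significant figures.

Weak-axis I_min = (h_o·b_o³ − h_i·b_i³)/12 with b_o = 113, b_i = 85.90 mm (shorter outer/inner sides).
I_min = (200×113³ − 173.0×85.90³)/12 = 1.491×10^7 mm⁴
I = 1.491×10^7 mm⁴ = 1.491×10^-5 m⁴
Effective length L_e = K·L = 0.7 × 4.78 = 3.346 m
P_cr = π²EI / L_e² = π² × 70.5×10⁹ × 1.491×10^-5 / 3.346² = 9.267×10^5 N
Factor of safety n = P_cr / P = 926.67 / 596 = 1.55

n ≈ 1.55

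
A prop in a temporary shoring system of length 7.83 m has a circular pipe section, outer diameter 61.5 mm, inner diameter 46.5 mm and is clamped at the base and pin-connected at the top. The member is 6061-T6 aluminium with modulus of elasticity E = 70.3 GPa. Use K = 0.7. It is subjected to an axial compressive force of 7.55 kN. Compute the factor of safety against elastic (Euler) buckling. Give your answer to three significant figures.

d_o = 61.5 mm, d_i = 46.5 mm
I = π(d_o⁴ − d_i⁴)/64 = π(61.5⁴ − 46.50⁴)/64 = 4.727×10^5 mm⁴
I = 4.727×10^5 mm⁴ = 4.727×10^-7 m⁴
Effective length L_e = K·L = 0.7 × 7.83 = 5.481 m
P_cr = π²EI / L_e² = π² × 70.3×10⁹ × 4.727×10^-7 / 5.481² = 1.092×10^4 N
Factor of safety n = P_cr / P = 10.918 / 7.55 = 1.45

n ≈ 1.45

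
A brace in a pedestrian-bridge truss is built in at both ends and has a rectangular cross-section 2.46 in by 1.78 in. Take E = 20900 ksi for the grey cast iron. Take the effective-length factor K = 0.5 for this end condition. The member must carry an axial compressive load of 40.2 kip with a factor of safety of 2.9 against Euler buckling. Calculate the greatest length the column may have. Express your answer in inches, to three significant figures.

L_max ≈ 90.5 in

Buckling occurs about the weak axis: I_min = h·b³/12 with b = 1.78 in (the shorter side).
I_min = 2.46×1.78³/12 = 1.156 in⁴
Required critical load P_cr = n·P = 2.9 × 40.2 = 116.6 kip = 1.166×10^5 lb
From P_cr = π²EI/(K·L)²:  L = (1/K)·√(π²EI/P_cr) = (1/0.5)·√(π²×2.09×10^7×1.156/1.166×10^5)
L = 90.5 in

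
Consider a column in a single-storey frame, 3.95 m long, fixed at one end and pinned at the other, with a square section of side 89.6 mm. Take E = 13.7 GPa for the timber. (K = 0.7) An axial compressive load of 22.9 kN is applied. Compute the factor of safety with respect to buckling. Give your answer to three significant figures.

n ≈ 4.15

I = a⁴/12 = 89.6⁴/12 = 5.371×10^6 mm⁴
I = 5.371×10^6 mm⁴ = 5.371×10^-6 m⁴
Effective length L_e = K·L = 0.7 × 3.95 = 2.765 m
P_cr = π²EI / L_e² = π² × 13.7×10⁹ × 5.371×10^-6 / 2.765² = 9.499×10^4 N
Factor of safety n = P_cr / P = 94.991 / 22.9 = 4.15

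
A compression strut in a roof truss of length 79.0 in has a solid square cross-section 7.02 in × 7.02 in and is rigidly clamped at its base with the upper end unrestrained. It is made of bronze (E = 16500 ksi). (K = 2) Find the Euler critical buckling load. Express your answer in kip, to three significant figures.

P_cr ≈ 1320 kip

I = a⁴/12 = 7.02⁴/12 = 202.4 in⁴
Effective length L_e = K·L = 2 × 79.0 = 158.0 in
P_cr = π²EI / L_e² = π² × 16500×10³ × 202.4 / 158.0² = 1.320×10^6 lb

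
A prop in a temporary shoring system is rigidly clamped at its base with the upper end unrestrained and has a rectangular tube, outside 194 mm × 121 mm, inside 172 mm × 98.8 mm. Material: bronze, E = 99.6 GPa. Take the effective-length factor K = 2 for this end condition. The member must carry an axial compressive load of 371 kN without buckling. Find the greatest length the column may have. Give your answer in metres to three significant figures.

Weak-axis I_min = (h_o·b_o³ − h_i·b_i³)/12 with b_o = 121, b_i = 98.80 mm (shorter outer/inner sides).
I_min = (194×121³ − 172.0×98.80³)/12 = 1.482×10^7 mm⁴
I = 1.482×10^-5 m⁴
At the buckling limit P_cr = P = 3.710×10^5 N
From P_cr = π²EI/(K·L)²:  L = (1/K)·√(π²EI/P_cr) = (1/2)·√(π²×9.96×10^10×1.482×10^-5/3.710×10^5)
L = 3.13 m

L_max ≈ 3.13 m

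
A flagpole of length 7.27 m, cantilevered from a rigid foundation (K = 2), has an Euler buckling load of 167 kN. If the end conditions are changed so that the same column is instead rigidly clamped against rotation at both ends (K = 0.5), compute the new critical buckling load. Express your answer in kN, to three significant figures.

P_cr ∝ 1/K², so P_cr,new = P_cr,old × (K_old/K_new)² = 167 × (2/0.5)²
= 167 × 16.00 = 2670 kN

P_cr ≈ 2670 kN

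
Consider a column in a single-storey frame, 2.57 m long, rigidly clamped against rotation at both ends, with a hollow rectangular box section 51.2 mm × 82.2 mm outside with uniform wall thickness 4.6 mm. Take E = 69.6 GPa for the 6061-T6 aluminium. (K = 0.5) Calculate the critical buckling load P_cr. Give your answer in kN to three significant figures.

P_cr ≈ 195 kN

Inner dimensions: h_i = 82.2 − 2×4.6 = 73.00 mm, b_i = 51.2 − 2×4.6 = 42.00 mm
Weak-axis I_min = (h_o·b_o³ − h_i·b_i³)/12 with b_o = 51.2, b_i = 42.00 mm (shorter outer/inner sides).
I_min = (82.2×51.2³ − 73.00×42.00³)/12 = 4.687×10^5 mm⁴
I = 4.687×10^5 mm⁴ = 4.687×10^-7 m⁴
Effective length L_e = K·L = 0.5 × 2.57 = 1.285 m
P_cr = π²EI / L_e² = π² × 69.6×10⁹ × 4.687×10^-7 / 1.285² = 1.950×10^5 N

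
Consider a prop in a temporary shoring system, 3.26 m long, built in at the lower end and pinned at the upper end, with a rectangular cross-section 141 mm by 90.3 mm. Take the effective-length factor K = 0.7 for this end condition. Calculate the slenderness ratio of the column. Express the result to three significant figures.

λ ≈ 87.5

For a rectangle r_min = b/√12 = 90.3/√12 = 26.07 mm
L_e = K·L = 0.7 × 3.26 m = 2.282 m = 2282.0 mm
λ = L_e / r_min = 2282.0 / 26.07 = 87.5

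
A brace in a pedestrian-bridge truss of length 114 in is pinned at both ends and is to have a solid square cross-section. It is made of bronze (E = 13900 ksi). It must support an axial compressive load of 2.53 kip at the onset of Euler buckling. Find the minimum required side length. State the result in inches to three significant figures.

L_e = K·L = 1 × 114 = 114.0 in
Required I = P_cr·L_e²/(π²E) = 2.530×10^3 × 114.0² / (π² × 1.39×10^7) = 0.2397 in⁴
Solid square: I = a⁴/12  ⇒  a = (12I)^(1/4) = (12×0.2397)^(1/4) = 1.30 in

a ≈ 1.30 in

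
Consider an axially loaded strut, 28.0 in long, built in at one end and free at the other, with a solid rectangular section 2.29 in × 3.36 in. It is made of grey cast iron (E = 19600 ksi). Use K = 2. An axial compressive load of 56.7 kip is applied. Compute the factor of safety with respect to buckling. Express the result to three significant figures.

n ≈ 3.66

Buckling occurs about the weak axis: I_min = h·b³/12 with b = 2.29 in (the shorter side).
I_min = 3.36×2.29³/12 = 3.363 in⁴
Effective length L_e = K·L = 2 × 28.0 = 56.00 in
P_cr = π²EI / L_e² = π² × 19600×10³ × 3.363 / 56.00² = 2.074×10^5 lb
Factor of safety n = P_cr / P = 207.42 / 56.7 = 3.66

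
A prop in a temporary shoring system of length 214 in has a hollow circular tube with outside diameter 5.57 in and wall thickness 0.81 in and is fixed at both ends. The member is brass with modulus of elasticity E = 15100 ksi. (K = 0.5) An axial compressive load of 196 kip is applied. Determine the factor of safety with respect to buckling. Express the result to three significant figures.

Inner diameter d_i = 5.57 − 2×0.81 = 3.950 in
I = π(d_o⁴ − d_i⁴)/64 = π(5.57⁴ − 3.950⁴)/64 = 35.30 in⁴
Effective length L_e = K·L = 0.5 × 214 = 107.0 in
P_cr = π²EI / L_e² = π² × 15100×10³ × 35.30 / 107.0² = 4.595×10^5 lb
Factor of safety n = P_cr / P = 459.49 / 196 = 2.34

n ≈ 2.34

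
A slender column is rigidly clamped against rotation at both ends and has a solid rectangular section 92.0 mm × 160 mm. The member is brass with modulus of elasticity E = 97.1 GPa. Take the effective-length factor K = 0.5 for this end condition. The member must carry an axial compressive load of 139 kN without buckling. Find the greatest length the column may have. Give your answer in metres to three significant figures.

Buckling occurs about the weak axis: I_min = h·b³/12 with b = 92.0 mm (the shorter side).
I_min = 160×92.0³/12 = 1.038×10^7 mm⁴
I = 1.038×10^-5 m⁴
At the buckling limit P_cr = P = 1.390×10^5 N
From P_cr = π²EI/(K·L)²:  L = (1/K)·√(π²EI/P_cr) = (1/0.5)·√(π²×9.71×10^10×1.038×10^-5/1.390×10^5)
L = 16.9 m

L_max ≈ 16.9 m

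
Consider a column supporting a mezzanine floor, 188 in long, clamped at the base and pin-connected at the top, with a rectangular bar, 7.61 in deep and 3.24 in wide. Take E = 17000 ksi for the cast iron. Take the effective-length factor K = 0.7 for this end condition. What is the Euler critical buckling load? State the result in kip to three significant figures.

Buckling occurs about the weak axis: I_min = h·b³/12 with b = 3.24 in (the shorter side).
I_min = 7.61×3.24³/12 = 21.57 in⁴
Effective length L_e = K·L = 0.7 × 188 = 131.6 in
P_cr = π²EI / L_e² = π² × 17000×10³ × 21.57 / 131.6² = 2.090×10^5 lb

P_cr ≈ 209 kip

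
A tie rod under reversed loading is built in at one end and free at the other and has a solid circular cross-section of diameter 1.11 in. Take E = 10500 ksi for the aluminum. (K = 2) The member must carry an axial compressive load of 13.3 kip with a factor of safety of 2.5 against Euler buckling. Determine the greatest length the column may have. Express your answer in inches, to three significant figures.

L_max ≈ 7.62 in

I = πd⁴/64 = π×1.11⁴/64 = 7.452×10^-2 in⁴
Required critical load P_cr = n·P = 2.5 × 13.3 = 33.25 kip = 3.325×10^4 lb
From P_cr = π²EI/(K·L)²:  L = (1/K)·√(π²EI/P_cr) = (1/2)·√(π²×1.05×10^7×7.452×10^-2/3.325×10^4)
L = 7.62 in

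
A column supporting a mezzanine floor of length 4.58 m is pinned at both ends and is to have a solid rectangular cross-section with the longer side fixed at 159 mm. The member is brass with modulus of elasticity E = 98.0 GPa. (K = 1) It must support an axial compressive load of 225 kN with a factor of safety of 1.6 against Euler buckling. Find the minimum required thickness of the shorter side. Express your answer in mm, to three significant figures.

b ≈ 83.8 mm

Required P_cr = n·P = 1.6 × 225 = 360.0 kN
L_e = K·L = 1 × 4.58 = 4.580 m
Required I = P_cr·L_e²/(π²E) = 3.600×10^5 × 4.580² / (π² × 9.80×10^10) = 7.807×10^-6 m⁴
I_req = 7.807×10^6 mm⁴
Rectangle, weak axis: I_min = h·b³/12 with h = 159 mm fixed  ⇒  b = (12I/h)^(1/3) = 83.8 mm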